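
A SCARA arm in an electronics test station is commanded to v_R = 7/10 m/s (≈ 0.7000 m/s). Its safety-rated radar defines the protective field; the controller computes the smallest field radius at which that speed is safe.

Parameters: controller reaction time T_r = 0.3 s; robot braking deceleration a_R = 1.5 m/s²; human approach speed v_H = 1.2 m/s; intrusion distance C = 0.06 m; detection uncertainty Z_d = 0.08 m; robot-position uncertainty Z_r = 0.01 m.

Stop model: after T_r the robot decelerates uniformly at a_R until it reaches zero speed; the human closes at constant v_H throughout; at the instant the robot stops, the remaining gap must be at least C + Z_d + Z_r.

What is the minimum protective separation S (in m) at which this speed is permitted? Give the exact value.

braking lasts T_s = (7/10)/(3/2) = 0.4667 s
reaction-phase robot travel = 0.7000·0.3000 = 0.2100 m
braking distance = 0.7000²/(2·1.5000) = 0.1633 m
human closes 1.2000·0.7667 = 0.9200 m
margins: 0.0600+0.0800+0.0100 = 0.1500 m
S_min ≈ 0.2100+0.1633+0.9200+0.1500  ⇒  S_min = 433/300 m

S_min = 433/300 m = 1.4433 m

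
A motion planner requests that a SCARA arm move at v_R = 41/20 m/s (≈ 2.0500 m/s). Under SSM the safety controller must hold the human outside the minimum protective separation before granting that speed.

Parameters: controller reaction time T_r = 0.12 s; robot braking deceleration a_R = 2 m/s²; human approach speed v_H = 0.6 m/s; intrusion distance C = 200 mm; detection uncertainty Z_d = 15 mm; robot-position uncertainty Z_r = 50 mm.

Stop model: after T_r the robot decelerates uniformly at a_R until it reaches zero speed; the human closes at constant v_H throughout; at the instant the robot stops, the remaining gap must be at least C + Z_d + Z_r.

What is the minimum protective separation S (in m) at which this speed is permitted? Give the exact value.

S_min = 17989/8000 m = 2.2486 m

stop time T_s = (41/20)/2 = 1.0250 s
robot in T_r: 2.0500·0.1200 = 0.2460 m
robot under decel: 2.0500²/(2·2.0000) = 1.0506 m
human closes 0.6000·1.1450 = 0.6870 m
margins: 0.2000+0.0150+0.0500 = 0.2650 m
S_min ≈ 0.2460+1.0506+0.6870+0.2650  ⇒  S_min = 17989/8000 m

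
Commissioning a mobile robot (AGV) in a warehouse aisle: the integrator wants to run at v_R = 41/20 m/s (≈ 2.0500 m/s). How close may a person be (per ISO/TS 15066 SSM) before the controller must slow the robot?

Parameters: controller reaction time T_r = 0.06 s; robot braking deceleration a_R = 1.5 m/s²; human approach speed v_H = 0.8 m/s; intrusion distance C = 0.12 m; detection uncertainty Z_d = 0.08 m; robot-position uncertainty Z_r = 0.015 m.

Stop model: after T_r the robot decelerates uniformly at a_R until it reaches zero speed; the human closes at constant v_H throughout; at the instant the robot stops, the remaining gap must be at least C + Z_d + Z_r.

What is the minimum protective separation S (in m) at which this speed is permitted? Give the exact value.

S_min = 17281/6000 m = 2.8802 m

T_s = v_R/a_R = (41/20)/(3/2) = 1.3667 s
reaction-phase robot travel = 2.0500·0.0600 = 0.1230 m
braking distance = 2.0500²/(2·1.5000) = 1.4008 m
human closes 0.8000·1.4267 = 1.1413 m
C+Z_d+Z_r = 0.1200+0.0800+0.0150 = 0.2150 m
S_min ≈ 0.1230+1.4008+1.1413+0.2150  ⇒  S_min = 17281/6000 m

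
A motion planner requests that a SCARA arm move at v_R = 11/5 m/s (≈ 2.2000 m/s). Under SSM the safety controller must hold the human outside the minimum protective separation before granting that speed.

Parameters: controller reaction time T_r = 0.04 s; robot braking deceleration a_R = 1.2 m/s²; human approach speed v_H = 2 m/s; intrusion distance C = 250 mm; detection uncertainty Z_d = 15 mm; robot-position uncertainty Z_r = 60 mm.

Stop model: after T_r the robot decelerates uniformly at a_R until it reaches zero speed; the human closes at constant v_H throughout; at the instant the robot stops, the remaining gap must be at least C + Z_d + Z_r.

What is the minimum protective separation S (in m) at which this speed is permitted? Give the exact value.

T_s = v_R/a_R = (11/5)/(6/5) = 1.8333 s
reaction-phase robot travel = 2.2000·0.0400 = 0.0880 m
robot under decel: 2.2000²/(2·1.2000) = 2.0167 m
person approaches 2.0000·(0.0400+1.8333) = 3.7467 m
C+Z_d+Z_r = 0.2500+0.0150+0.0600 = 0.3250 m
S_min ≈ 0.0880+2.0167+3.7467+0.3250  ⇒  S_min = 18529/3000 m

S_min = 18529/3000 m = 6.1763 m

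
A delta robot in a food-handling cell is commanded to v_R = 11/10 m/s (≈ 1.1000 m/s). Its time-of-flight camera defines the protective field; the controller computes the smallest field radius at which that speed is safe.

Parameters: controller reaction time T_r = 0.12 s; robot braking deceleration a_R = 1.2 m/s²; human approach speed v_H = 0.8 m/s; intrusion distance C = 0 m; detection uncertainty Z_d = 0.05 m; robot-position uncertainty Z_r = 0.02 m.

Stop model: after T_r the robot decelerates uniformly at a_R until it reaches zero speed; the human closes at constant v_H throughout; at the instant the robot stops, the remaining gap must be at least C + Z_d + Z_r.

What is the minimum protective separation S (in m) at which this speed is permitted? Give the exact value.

T_s = v_R/a_R = (11/10)/(6/5) = 0.9167 s
reaction-phase robot travel = 1.1000·0.1200 = 0.1320 m
robot under decel: 1.1000²/(2·1.2000) = 0.5042 m
person approaches 0.8000·(0.1200+0.9167) = 0.8293 m
margins: 0.0000+0.0500+0.0200 = 0.0700 m
S_min ≈ 0.1320+0.5042+0.8293+0.0700  ⇒  S_min = 3071/2000 m

S_min = 3071/2000 m = 1.5355 m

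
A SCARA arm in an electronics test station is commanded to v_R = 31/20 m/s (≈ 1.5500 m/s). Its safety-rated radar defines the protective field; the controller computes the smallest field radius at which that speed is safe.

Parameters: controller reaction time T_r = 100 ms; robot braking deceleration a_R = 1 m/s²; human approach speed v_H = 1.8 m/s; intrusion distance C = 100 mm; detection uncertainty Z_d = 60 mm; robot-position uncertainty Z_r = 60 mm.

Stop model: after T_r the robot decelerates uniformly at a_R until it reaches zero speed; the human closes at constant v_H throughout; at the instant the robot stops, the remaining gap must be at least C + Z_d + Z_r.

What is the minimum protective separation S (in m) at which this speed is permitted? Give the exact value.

stop time T_s = (31/20)/1 = 1.5500 s
reaction-phase robot travel = 1.5500·0.1000 = 0.1550 m
robot under decel: 1.5500²/(2·1.0000) = 1.2012 m
human over T_r+T_s: 1.8000·(0.1000+1.5500) = 2.9700 m
margins: 0.1000+0.0600+0.0600 = 0.2200 m
S_min ≈ 0.1550+1.2012+2.9700+0.2200  ⇒  S_min = 3637/800 m

S_min = 3637/800 m = 4.5462 m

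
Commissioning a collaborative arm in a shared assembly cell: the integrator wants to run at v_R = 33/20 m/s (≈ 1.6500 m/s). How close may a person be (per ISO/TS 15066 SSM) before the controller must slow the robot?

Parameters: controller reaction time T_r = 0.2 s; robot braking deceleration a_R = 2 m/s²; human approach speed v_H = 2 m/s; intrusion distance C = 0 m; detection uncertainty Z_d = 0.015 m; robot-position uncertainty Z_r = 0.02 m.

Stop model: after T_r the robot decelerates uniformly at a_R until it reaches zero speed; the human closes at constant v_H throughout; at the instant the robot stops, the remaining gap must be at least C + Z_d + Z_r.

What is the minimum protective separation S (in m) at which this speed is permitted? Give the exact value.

T_s = v_R/a_R = (33/20)/2 = 0.8250 s
robot covers v_R·T_r = 1.6500·0.2000 = 0.3300 m before braking
robot covers 1.6500·0.8250 − ½·2.0000·0.8250² = 0.6806 m while stopping
person approaches 2.0000·(0.2000+0.8250) = 2.0500 m
C+Z_d+Z_r = 0.0000+0.0150+0.0200 = 0.0350 m
S_min ≈ 0.3300+0.6806+2.0500+0.0350  ⇒  S_min = 4953/1600 m

S_min = 4953/1600 m = 3.0956 m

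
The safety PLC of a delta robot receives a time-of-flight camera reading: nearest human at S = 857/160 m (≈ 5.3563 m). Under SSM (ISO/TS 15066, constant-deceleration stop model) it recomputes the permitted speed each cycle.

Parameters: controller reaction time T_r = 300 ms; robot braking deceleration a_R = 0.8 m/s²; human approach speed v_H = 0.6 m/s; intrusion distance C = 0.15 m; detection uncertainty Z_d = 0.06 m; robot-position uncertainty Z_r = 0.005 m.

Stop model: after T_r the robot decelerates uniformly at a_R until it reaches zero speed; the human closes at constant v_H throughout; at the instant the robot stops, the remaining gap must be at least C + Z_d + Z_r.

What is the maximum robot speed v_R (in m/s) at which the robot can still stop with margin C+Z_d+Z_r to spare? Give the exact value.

v_R_max = 21/10 m/s = 2.1000 m/s

collect terms ⇒ (5/8)·v_R² + (21/20)·v_R + (-3969/800) = 0
  disc = (21/20)² − 4·(5/8)·(-3969/800) = 21609/1600 ; √disc = 147/40
  v_R = (−(21/20) + 147/40) / (2·(5/8)) = 21/10 m/s
check:
T_s = v_R/a_R = (21/10)/(4/5) = 2.6250 s
reaction-phase robot travel = 2.1000·0.3000 = 0.6300 m
braking distance = 2.1000²/(2·0.8000) = 2.7563 m
person approaches 0.6000·(0.3000+2.6250) = 1.7550 m
residual clearance needed = 0.1500+0.0600+0.0050 = 0.2150 m
sum ≈ 0.6300+2.7563+1.7550+0.2150 ≈ 5.3563 m = S ✓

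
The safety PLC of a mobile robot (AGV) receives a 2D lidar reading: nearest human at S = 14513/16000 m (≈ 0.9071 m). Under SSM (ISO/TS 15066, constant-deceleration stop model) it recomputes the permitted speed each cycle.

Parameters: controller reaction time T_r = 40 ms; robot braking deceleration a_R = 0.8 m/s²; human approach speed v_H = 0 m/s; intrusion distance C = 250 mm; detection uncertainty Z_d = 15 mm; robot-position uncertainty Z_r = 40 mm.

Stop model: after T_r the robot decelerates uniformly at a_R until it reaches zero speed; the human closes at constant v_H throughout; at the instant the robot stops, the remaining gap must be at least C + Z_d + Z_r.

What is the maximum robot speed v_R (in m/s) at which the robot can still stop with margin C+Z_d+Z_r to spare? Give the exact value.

quadratic (5/8)·v² + (1/25)·v + (-9633/16000) = 0
  disc = (1/25)² − 4·(5/8)·(-9633/16000) = 241081/160000 ; √disc = 491/400
  v_R = (−(1/25) + 491/400) / (2·(5/8)) = 19/20 m/s
check:
stop time T_s = (19/20)/(4/5) = 1.1875 s
robot covers v_R·T_r = 0.9500·0.0400 = 0.0380 m before braking
braking distance = 0.9500²/(2·0.8000) = 0.5641 m
person approaches 0.0000·(0.0400+1.1875) = 0.0000 m
C+Z_d+Z_r = 0.2500+0.0150+0.0400 = 0.3050 m
sum ≈ 0.0380+0.5641+0.0000+0.3050 ≈ 0.9071 m = S ✓

v_R_max = 19/20 m/s = 0.9500 m/s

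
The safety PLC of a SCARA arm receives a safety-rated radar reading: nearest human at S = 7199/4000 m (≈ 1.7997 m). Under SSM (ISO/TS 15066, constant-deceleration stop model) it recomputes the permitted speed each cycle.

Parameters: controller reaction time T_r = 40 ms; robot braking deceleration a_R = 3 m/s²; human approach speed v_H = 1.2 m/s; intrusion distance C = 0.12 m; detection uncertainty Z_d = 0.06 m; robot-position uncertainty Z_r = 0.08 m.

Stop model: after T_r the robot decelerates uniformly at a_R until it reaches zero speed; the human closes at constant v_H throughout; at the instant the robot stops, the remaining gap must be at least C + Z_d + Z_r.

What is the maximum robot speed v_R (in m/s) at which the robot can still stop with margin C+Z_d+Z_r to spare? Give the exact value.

quadratic (1/6)·v² + (11/25)·v + (-5967/4000) = 0
  disc = (11/25)² − 4·(1/6)·(-5967/4000) = 11881/10000 ; √disc = 109/100
  v_R = (−(11/25) + 109/100) / (2·(1/6)) = 39/20 m/s
check:
braking lasts T_s = (39/20)/3 = 0.6500 s
robot in T_r: 1.9500·0.0400 = 0.0780 m
braking distance = 1.9500²/(2·3.0000) = 0.6338 m
human closes 1.2000·0.6900 = 0.8280 m
residual clearance needed = 0.1200+0.0600+0.0800 = 0.2600 m
sum ≈ 0.0780+0.6338+0.8280+0.2600 ≈ 1.7997 m = S ✓

v_R_max = 39/20 m/s = 1.9500 m/s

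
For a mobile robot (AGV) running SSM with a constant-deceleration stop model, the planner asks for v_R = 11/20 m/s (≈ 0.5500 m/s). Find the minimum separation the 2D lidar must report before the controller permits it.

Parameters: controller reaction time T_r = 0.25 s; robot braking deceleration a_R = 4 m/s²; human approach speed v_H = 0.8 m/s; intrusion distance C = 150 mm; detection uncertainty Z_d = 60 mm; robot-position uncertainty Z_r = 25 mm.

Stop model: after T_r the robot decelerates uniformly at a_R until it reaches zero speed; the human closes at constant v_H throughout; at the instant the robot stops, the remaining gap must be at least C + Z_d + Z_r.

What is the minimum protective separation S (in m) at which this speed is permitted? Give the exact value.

stop time T_s = (11/20)/4 = 0.1375 s
robot covers v_R·T_r = 0.5500·0.2500 = 0.1375 m before braking
braking distance = 0.5500²/(2·4.0000) = 0.0378 m
person approaches 0.8000·(0.2500+0.1375) = 0.3100 m
C+Z_d+Z_r = 0.1500+0.0600+0.0250 = 0.2350 m
S_min ≈ 0.1375+0.0378+0.3100+0.2350  ⇒  S_min = 461/640 m

S_min = 461/640 m = 0.7203 m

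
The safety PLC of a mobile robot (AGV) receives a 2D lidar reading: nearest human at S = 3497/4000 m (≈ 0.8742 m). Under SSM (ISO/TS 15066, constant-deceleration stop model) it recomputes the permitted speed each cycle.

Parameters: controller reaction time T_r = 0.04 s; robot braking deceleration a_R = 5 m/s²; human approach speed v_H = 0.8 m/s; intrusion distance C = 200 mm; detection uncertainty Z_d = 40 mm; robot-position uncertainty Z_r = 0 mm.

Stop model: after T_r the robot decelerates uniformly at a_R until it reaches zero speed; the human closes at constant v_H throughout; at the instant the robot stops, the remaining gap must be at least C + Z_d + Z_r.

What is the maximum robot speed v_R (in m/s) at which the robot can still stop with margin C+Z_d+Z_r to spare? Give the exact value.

v_R_max = 33/20 m/s = 1.6500 m/s

at the boundary: (1/10)·v² + (1/5)·v + (-2409/4000) = 0
  disc = (1/5)² − 4·(1/10)·(-2409/4000) = 2809/10000 ; √disc = 53/100
  v_R = (−(1/5) + 53/100) / (2·(1/10)) = 33/20 m/s
check:
stop time T_s = (33/20)/5 = 0.3300 s
reaction-phase robot travel = 1.6500·0.0400 = 0.0660 m
robot covers 1.6500·0.3300 − ½·5.0000·0.3300² = 0.2722 m while stopping
human closes 0.8000·0.3700 = 0.2960 m
margins: 0.2000+0.0400+0.0000 = 0.2400 m
sum ≈ 0.0660+0.2722+0.2960+0.2400 ≈ 0.8742 m = S ✓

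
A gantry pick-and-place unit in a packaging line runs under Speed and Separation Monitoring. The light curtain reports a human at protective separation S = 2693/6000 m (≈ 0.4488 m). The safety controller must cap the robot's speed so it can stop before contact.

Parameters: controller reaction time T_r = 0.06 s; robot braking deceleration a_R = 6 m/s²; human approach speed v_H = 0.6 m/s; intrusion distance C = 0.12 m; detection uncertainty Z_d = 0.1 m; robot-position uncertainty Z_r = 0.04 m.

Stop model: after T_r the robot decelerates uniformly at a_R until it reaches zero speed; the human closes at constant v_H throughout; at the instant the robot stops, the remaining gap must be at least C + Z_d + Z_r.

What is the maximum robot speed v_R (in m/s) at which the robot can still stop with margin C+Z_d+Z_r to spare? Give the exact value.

quadratic (1/12)·v² + (4/25)·v + (-917/6000) = 0
  disc = (4/25)² − 4·(1/12)·(-917/6000) = 6889/90000 ; √disc = 83/300
  v_R = (−(4/25) + 83/300) / (2·(1/12)) = 7/10 m/s
check:
T_s = v_R/a_R = (7/10)/6 = 0.1167 s
reaction-phase robot travel = 0.7000·0.0600 = 0.0420 m
braking distance = 0.7000²/(2·6.0000) = 0.0408 m
human over T_r+T_s: 0.6000·(0.0600+0.1167) = 0.1060 m
residual clearance needed = 0.1200+0.1000+0.0400 = 0.2600 m
sum ≈ 0.0420+0.0408+0.1060+0.2600 ≈ 0.4488 m = S ✓

v_R_max = 7/10 m/s = 0.7000 m/s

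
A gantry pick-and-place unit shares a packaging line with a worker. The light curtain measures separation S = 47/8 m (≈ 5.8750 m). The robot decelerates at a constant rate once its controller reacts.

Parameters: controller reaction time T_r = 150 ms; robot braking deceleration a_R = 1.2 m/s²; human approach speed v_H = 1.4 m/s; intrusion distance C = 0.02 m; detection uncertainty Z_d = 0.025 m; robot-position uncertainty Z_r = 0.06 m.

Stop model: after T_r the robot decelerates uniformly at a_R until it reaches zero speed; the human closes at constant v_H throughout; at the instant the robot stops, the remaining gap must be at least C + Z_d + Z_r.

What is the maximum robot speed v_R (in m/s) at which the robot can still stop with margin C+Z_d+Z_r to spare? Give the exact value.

at the boundary: (5/12)·v² + (79/60)·v + (-139/25) = 0
  disc = (79/60)² − 4·(5/12)·(-139/25) = 39601/3600 ; √disc = 199/60
  v_R = (−(79/60) + 199/60) / (2·(5/12)) = 12/5 m/s
check:
T_s = v_R/a_R = (12/5)/(6/5) = 2.0000 s
robot in T_r: 2.4000·0.1500 = 0.3600 m
robot covers 2.4000·2.0000 − ½·1.2000·2.0000² = 2.4000 m while stopping
person approaches 1.4000·(0.1500+2.0000) = 3.0100 m
C+Z_d+Z_r = 0.0200+0.0250+0.0600 = 0.1050 m
sum ≈ 0.3600+2.4000+3.0100+0.1050 ≈ 5.8750 m = S ✓

v_R_max = 12/5 m/s = 2.4000 m/s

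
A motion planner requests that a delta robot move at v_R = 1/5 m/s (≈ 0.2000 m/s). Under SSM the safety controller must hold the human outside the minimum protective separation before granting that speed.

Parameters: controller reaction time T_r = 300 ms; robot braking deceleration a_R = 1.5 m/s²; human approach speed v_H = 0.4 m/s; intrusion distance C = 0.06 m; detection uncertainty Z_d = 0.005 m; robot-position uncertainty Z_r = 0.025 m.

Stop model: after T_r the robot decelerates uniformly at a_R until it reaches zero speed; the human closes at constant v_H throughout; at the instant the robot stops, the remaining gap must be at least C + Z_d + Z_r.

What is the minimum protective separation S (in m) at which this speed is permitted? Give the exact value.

S_min = 101/300 m = 0.3367 m

T_s = v_R/a_R = (1/5)/(3/2) = 0.1333 s
robot covers v_R·T_r = 0.2000·0.3000 = 0.0600 m before braking
robot under decel: 0.2000²/(2·1.5000) = 0.0133 m
person approaches 0.4000·(0.3000+0.1333) = 0.1733 m
residual clearance needed = 0.0600+0.0050+0.0250 = 0.0900 m
S_min ≈ 0.0600+0.0133+0.1733+0.0900  ⇒  S_min = 101/300 m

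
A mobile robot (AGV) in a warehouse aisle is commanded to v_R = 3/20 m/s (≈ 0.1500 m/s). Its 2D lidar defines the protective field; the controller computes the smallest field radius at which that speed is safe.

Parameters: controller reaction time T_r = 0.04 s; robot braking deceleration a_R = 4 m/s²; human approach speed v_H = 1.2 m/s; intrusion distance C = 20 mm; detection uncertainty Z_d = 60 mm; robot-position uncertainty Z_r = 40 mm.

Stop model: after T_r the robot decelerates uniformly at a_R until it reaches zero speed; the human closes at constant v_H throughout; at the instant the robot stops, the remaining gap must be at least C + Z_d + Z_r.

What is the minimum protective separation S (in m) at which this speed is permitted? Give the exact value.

S_min = 3549/16000 m = 0.2218 m

T_s = v_R/a_R = (3/20)/4 = 0.0375 s
reaction-phase robot travel = 0.1500·0.0400 = 0.0060 m
braking distance = 0.1500²/(2·4.0000) = 0.0028 m
human over T_r+T_s: 1.2000·(0.0400+0.0375) = 0.0930 m
C+Z_d+Z_r = 0.0200+0.0600+0.0400 = 0.1200 m
S_min ≈ 0.0060+0.0028+0.0930+0.1200  ⇒  S_min = 3549/16000 m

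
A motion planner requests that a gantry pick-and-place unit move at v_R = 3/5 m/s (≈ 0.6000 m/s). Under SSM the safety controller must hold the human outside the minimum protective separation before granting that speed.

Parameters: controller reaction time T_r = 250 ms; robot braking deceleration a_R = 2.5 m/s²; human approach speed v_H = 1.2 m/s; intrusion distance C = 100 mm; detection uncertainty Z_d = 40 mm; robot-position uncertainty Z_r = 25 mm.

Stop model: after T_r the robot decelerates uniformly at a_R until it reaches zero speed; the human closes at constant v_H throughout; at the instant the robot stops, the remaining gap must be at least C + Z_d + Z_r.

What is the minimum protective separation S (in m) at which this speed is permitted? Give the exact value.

stop time T_s = (3/5)/(5/2) = 0.2400 s
reaction-phase robot travel = 0.6000·0.2500 = 0.1500 m
robot under decel: 0.6000²/(2·2.5000) = 0.0720 m
human closes 1.2000·0.4900 = 0.5880 m
C+Z_d+Z_r = 0.1000+0.0400+0.0250 = 0.1650 m
S_min ≈ 0.1500+0.0720+0.5880+0.1650  ⇒  S_min = 39/40 m

S_min = 39/40 m = 0.9750 m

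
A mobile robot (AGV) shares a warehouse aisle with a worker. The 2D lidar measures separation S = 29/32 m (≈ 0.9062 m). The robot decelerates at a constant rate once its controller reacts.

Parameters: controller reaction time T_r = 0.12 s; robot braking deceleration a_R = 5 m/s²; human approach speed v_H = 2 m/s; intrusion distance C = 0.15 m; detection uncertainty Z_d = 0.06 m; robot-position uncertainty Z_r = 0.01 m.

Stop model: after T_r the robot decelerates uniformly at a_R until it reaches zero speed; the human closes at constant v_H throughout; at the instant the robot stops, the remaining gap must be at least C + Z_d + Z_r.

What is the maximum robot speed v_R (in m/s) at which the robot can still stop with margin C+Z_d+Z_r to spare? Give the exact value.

at the boundary: (1/10)·v² + (13/25)·v + (-357/800) = 0
  disc = (13/25)² − 4·(1/10)·(-357/800) = 4489/10000 ; √disc = 67/100
  v_R = (−(13/25) + 67/100) / (2·(1/10)) = 3/4 m/s
check:
T_s = v_R/a_R = (3/4)/5 = 0.1500 s
reaction-phase robot travel = 0.7500·0.1200 = 0.0900 m
robot covers 0.7500·0.1500 − ½·5.0000·0.1500² = 0.0563 m while stopping
human over T_r+T_s: 2.0000·(0.1200+0.1500) = 0.5400 m
residual clearance needed = 0.1500+0.0600+0.0100 = 0.2200 m
sum ≈ 0.0900+0.0563+0.5400+0.2200 ≈ 0.9062 m = S ✓

v_R_max = 3/4 m/s = 0.7500 m/s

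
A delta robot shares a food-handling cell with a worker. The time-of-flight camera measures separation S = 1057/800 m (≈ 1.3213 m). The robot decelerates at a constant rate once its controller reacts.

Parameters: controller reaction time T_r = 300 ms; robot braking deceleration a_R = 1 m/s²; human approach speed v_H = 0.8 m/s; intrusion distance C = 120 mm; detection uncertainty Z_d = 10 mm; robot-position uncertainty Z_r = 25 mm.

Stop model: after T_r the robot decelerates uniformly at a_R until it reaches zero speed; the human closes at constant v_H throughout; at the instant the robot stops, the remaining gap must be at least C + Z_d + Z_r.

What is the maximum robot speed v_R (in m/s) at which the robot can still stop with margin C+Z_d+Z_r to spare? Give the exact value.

v_R_max = 13/20 m/s = 0.6500 m/s

collect terms ⇒ (1/2)·v_R² + (11/10)·v_R + (-741/800) = 0
  disc = (11/10)² − 4·(1/2)·(-741/800) = 49/16 ; √disc = 7/4
  v_R = (−(11/10) + 7/4) / (2·(1/2)) = 13/20 m/s
check:
stop time T_s = (13/20)/1 = 0.6500 s
robot in T_r: 0.6500·0.3000 = 0.1950 m
robot under decel: 0.6500²/(2·1.0000) = 0.2112 m
human closes 0.8000·0.9500 = 0.7600 m
C+Z_d+Z_r = 0.1200+0.0100+0.0250 = 0.1550 m
sum ≈ 0.1950+0.2112+0.7600+0.1550 ≈ 1.3213 m = S ✓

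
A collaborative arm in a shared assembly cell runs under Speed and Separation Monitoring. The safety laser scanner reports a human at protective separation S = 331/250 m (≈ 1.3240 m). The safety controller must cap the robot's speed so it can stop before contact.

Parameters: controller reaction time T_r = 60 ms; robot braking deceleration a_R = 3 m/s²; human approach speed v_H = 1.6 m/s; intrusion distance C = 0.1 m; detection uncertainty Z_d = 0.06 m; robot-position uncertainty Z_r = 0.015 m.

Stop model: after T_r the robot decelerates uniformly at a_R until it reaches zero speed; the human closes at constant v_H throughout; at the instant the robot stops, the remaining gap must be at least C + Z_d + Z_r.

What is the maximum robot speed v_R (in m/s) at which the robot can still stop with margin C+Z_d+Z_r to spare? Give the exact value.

quadratic (1/6)·v² + (89/150)·v + (-1053/1000) = 0
  disc = (89/150)² − 4·(1/6)·(-1053/1000) = 5929/5625 ; √disc = 77/75
  v_R = (−(89/150) + 77/75) / (2·(1/6)) = 13/10 m/s
check:
braking lasts T_s = (13/10)/3 = 0.4333 s
robot covers v_R·T_r = 1.3000·0.0600 = 0.0780 m before braking
robot covers 1.3000·0.4333 − ½·3.0000·0.4333² = 0.2817 m while stopping
person approaches 1.6000·(0.0600+0.4333) = 0.7893 m
residual clearance needed = 0.1000+0.0600+0.0150 = 0.1750 m
sum ≈ 0.0780+0.2817+0.7893+0.1750 ≈ 1.3240 m = S ✓

v_R_max = 13/10 m/s = 1.3000 m/s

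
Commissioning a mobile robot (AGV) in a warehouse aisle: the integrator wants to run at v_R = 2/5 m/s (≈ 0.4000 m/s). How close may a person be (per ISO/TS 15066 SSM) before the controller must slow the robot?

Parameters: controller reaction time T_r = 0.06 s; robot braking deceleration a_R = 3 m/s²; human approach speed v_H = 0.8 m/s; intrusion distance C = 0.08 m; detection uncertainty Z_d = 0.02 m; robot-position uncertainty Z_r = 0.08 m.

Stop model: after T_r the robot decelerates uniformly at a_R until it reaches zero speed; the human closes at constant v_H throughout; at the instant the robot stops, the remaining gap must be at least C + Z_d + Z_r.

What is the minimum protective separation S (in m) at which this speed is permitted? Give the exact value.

stop time T_s = (2/5)/3 = 0.1333 s
robot covers v_R·T_r = 0.4000·0.0600 = 0.0240 m before braking
braking distance = 0.4000²/(2·3.0000) = 0.0267 m
human over T_r+T_s: 0.8000·(0.0600+0.1333) = 0.1547 m
margins: 0.0800+0.0200+0.0800 = 0.1800 m
S_min ≈ 0.0240+0.0267+0.1547+0.1800  ⇒  S_min = 289/750 m

S_min = 289/750 m = 0.3853 m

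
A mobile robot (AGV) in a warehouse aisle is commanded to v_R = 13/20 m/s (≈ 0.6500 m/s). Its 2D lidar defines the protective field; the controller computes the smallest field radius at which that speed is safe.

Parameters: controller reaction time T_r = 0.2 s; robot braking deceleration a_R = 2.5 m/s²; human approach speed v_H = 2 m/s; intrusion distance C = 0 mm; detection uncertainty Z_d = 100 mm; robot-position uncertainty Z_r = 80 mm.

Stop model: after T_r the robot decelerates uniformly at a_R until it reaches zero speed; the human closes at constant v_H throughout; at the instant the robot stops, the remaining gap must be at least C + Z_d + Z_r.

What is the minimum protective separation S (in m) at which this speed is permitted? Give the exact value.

stop time T_s = (13/20)/(5/2) = 0.2600 s
reaction-phase robot travel = 0.6500·0.2000 = 0.1300 m
robot covers 0.6500·0.2600 − ½·2.5000·0.2600² = 0.0845 m while stopping
human closes 2.0000·0.4600 = 0.9200 m
C+Z_d+Z_r = 0.0000+0.1000+0.0800 = 0.1800 m
S_min ≈ 0.1300+0.0845+0.9200+0.1800  ⇒  S_min = 2629/2000 m

S_min = 2629/2000 m = 1.3145 m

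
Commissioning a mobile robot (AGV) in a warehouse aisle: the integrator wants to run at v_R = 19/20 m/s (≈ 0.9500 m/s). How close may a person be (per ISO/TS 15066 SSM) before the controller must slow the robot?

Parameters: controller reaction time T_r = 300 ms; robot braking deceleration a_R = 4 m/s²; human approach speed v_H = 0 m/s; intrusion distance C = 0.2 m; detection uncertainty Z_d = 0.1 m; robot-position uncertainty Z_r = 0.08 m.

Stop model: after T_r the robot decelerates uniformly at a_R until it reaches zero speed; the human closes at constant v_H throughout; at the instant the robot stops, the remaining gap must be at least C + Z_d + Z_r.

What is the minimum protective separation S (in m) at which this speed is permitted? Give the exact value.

T_s = v_R/a_R = (19/20)/4 = 0.2375 s
reaction-phase robot travel = 0.9500·0.3000 = 0.2850 m
robot covers 0.9500·0.2375 − ½·4.0000·0.2375² = 0.1128 m while stopping
human over T_r+T_s: 0.0000·(0.3000+0.2375) = 0.0000 m
C+Z_d+Z_r = 0.2000+0.1000+0.0800 = 0.3800 m
S_min ≈ 0.2850+0.1128+0.0000+0.3800  ⇒  S_min = 2489/3200 m

S_min = 2489/3200 m = 0.7778 m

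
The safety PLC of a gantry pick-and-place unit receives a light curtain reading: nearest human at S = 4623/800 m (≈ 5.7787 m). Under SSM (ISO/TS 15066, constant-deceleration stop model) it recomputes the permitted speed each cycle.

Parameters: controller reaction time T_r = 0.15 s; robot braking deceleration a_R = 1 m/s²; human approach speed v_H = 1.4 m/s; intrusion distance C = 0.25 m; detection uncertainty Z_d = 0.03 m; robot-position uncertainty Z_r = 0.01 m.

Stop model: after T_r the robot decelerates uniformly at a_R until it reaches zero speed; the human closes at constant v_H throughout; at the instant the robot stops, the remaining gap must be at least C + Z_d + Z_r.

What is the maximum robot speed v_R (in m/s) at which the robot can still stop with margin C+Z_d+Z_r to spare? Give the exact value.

quadratic (1/2)·v² + (31/20)·v + (-4223/800) = 0
  disc = (31/20)² − 4·(1/2)·(-4223/800) = 324/25 ; √disc = 18/5
  v_R = (−(31/20) + 18/5) / (2·(1/2)) = 41/20 m/s
check:
T_s = v_R/a_R = (41/20)/1 = 2.0500 s
reaction-phase robot travel = 2.0500·0.1500 = 0.3075 m
robot under decel: 2.0500²/(2·1.0000) = 2.1012 m
human closes 1.4000·2.2000 = 3.0800 m
margins: 0.2500+0.0300+0.0100 = 0.2900 m
sum ≈ 0.3075+2.1012+3.0800+0.2900 ≈ 5.7787 m = S ✓

v_R_max = 41/20 m/s = 2.0500 m/s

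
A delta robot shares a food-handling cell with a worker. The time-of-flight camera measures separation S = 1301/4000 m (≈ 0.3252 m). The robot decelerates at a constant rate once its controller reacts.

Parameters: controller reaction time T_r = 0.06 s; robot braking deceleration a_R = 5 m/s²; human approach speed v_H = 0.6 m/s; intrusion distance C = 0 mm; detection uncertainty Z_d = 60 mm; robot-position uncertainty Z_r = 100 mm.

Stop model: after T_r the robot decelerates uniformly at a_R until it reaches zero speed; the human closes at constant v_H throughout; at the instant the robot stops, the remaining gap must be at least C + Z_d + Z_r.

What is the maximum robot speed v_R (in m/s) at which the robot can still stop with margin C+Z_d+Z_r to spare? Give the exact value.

v_R_max = 11/20 m/s = 0.5500 m/s

collect terms ⇒ (1/10)·v_R² + (9/50)·v_R + (-517/4000) = 0
  disc = (9/50)² − 4·(1/10)·(-517/4000) = 841/10000 ; √disc = 29/100
  v_R = (−(9/50) + 29/100) / (2·(1/10)) = 11/20 m/s
check:
stop time T_s = (11/20)/5 = 0.1100 s
robot covers v_R·T_r = 0.5500·0.0600 = 0.0330 m before braking
braking distance = 0.5500²/(2·5.0000) = 0.0302 m
human closes 0.6000·0.1700 = 0.1020 m
residual clearance needed = 0.0000+0.0600+0.1000 = 0.1600 m
sum ≈ 0.0330+0.0302+0.1020+0.1600 ≈ 0.3252 m = S ✓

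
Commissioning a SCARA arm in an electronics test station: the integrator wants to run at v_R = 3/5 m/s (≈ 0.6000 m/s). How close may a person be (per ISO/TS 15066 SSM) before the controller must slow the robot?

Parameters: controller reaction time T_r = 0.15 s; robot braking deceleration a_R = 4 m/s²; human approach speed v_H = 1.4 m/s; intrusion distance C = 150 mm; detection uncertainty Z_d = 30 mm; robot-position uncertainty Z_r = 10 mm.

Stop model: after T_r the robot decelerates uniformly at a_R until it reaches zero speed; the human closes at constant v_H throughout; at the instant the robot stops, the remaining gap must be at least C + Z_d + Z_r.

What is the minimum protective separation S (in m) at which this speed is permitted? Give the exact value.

T_s = v_R/a_R = (3/5)/4 = 0.1500 s
reaction-phase robot travel = 0.6000·0.1500 = 0.0900 m
robot under decel: 0.6000²/(2·4.0000) = 0.0450 m
human over T_r+T_s: 1.4000·(0.1500+0.1500) = 0.4200 m
margins: 0.1500+0.0300+0.0100 = 0.1900 m
S_min ≈ 0.0900+0.0450+0.4200+0.1900  ⇒  S_min = 149/200 m

S_min = 149/200 m = 0.7450 m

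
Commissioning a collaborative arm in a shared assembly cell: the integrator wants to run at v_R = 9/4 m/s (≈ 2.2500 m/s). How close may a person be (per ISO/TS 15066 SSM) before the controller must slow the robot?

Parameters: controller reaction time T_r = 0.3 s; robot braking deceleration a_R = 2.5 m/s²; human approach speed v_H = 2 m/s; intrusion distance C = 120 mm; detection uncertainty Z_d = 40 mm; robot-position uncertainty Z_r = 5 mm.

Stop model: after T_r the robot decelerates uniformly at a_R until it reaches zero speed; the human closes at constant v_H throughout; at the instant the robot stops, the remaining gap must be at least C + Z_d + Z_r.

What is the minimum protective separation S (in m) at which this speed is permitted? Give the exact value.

braking lasts T_s = (9/4)/(5/2) = 0.9000 s
robot in T_r: 2.2500·0.3000 = 0.6750 m
braking distance = 2.2500²/(2·2.5000) = 1.0125 m
human over T_r+T_s: 2.0000·(0.3000+0.9000) = 2.4000 m
residual clearance needed = 0.1200+0.0400+0.0050 = 0.1650 m
S_min ≈ 0.6750+1.0125+2.4000+0.1650  ⇒  S_min = 1701/400 m

S_min = 1701/400 m = 4.2525 m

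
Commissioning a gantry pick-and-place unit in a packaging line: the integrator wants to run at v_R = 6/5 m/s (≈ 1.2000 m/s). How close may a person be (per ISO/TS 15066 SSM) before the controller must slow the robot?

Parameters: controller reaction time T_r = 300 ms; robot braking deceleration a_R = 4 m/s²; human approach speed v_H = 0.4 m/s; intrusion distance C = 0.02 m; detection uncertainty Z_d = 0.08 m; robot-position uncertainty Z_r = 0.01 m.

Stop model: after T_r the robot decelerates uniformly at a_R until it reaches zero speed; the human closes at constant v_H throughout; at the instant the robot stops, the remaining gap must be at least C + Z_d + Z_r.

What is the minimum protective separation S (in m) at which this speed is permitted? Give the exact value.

braking lasts T_s = (6/5)/4 = 0.3000 s
robot covers v_R·T_r = 1.2000·0.3000 = 0.3600 m before braking
robot covers 1.2000·0.3000 − ½·4.0000·0.3000² = 0.1800 m while stopping
person approaches 0.4000·(0.3000+0.3000) = 0.2400 m
C+Z_d+Z_r = 0.0200+0.0800+0.0100 = 0.1100 m
S_min ≈ 0.3600+0.1800+0.2400+0.1100  ⇒  S_min = 89/100 m

S_min = 89/100 m = 0.8900 m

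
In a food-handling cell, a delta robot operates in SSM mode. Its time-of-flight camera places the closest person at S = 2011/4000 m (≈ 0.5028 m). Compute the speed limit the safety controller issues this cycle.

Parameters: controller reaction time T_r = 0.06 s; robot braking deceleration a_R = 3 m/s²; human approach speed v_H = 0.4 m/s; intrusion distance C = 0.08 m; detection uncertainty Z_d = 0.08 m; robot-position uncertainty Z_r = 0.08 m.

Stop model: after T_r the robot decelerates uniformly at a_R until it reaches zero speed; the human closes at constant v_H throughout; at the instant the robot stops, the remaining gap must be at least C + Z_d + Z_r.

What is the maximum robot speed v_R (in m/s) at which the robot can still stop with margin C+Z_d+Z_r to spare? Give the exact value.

v_R_max = 3/4 m/s = 0.7500 m/s

at the boundary: (1/6)·v² + (29/150)·v + (-191/800) = 0
  disc = (29/150)² − 4·(1/6)·(-191/800) = 17689/90000 ; √disc = 133/300
  v_R = (−(29/150) + 133/300) / (2·(1/6)) = 3/4 m/s
check:
stop time T_s = (3/4)/3 = 0.2500 s
reaction-phase robot travel = 0.7500·0.0600 = 0.0450 m
braking distance = 0.7500²/(2·3.0000) = 0.0938 m
human over T_r+T_s: 0.4000·(0.0600+0.2500) = 0.1240 m
margins: 0.0800+0.0800+0.0800 = 0.2400 m
sum ≈ 0.0450+0.0938+0.1240+0.2400 ≈ 0.5028 m = S ✓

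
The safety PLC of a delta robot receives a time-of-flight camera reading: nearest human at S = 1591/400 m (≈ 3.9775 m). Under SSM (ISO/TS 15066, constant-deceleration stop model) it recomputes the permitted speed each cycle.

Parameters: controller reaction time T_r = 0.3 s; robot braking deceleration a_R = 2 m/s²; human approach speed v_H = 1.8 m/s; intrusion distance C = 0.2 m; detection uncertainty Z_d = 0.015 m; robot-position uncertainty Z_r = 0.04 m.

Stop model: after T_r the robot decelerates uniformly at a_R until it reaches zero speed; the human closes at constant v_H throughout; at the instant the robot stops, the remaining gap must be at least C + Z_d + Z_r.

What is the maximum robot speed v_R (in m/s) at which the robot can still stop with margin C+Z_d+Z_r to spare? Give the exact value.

v_R_max = 19/10 m/s = 1.9000 m/s

at the boundary: (1/4)·v² + (6/5)·v + (-1273/400) = 0
  disc = (6/5)² − 4·(1/4)·(-1273/400) = 1849/400 ; √disc = 43/20
  v_R = (−(6/5) + 43/20) / (2·(1/4)) = 19/10 m/s
check:
T_s = v_R/a_R = (19/10)/2 = 0.9500 s
reaction-phase robot travel = 1.9000·0.3000 = 0.5700 m
robot under decel: 1.9000²/(2·2.0000) = 0.9025 m
human over T_r+T_s: 1.8000·(0.3000+0.9500) = 2.2500 m
residual clearance needed = 0.2000+0.0150+0.0400 = 0.2550 m
sum ≈ 0.5700+0.9025+2.2500+0.2550 ≈ 3.9775 m = S ✓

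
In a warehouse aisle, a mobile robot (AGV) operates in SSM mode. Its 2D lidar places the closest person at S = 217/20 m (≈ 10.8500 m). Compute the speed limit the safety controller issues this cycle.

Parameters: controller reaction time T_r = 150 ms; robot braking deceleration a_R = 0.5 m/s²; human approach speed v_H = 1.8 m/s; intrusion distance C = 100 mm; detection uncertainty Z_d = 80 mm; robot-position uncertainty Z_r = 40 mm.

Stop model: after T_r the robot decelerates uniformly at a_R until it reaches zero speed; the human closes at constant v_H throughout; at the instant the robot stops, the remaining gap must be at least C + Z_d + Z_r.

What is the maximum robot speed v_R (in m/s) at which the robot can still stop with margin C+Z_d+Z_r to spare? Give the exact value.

v_R_max = 37/20 m/s = 1.8500 m/s

at the boundary: (1)·v² + (15/4)·v + (-259/25) = 0
  disc = (15/4)² − 4·(1)·(-259/25) = 22201/400 ; √disc = 149/20
  v_R = (−(15/4) + 149/20) / (2·(1)) = 37/20 m/s
check:
braking lasts T_s = (37/20)/(1/2) = 3.7000 s
reaction-phase robot travel = 1.8500·0.1500 = 0.2775 m
braking distance = 1.8500²/(2·0.5000) = 3.4225 m
human over T_r+T_s: 1.8000·(0.1500+3.7000) = 6.9300 m
margins: 0.1000+0.0800+0.0400 = 0.2200 m
sum ≈ 0.2775+3.4225+6.9300+0.2200 ≈ 10.8500 m = S ✓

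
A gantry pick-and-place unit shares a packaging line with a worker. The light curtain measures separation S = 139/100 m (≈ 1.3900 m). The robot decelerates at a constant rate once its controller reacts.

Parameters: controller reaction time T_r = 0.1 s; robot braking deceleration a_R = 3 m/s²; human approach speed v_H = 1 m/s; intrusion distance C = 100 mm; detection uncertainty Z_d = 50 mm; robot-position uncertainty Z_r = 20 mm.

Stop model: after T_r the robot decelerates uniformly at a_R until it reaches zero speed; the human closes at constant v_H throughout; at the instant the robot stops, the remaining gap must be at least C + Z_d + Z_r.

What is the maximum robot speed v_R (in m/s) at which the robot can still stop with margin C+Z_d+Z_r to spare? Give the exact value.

quadratic (1/6)·v² + (13/30)·v + (-28/25) = 0
  disc = (13/30)² − 4·(1/6)·(-28/25) = 841/900 ; √disc = 29/30
  v_R = (−(13/30) + 29/30) / (2·(1/6)) = 8/5 m/s
check:
stop time T_s = (8/5)/3 = 0.5333 s
robot in T_r: 1.6000·0.1000 = 0.1600 m
robot under decel: 1.6000²/(2·3.0000) = 0.4267 m
human closes 1.0000·0.6333 = 0.6333 m
residual clearance needed = 0.1000+0.0500+0.0200 = 0.1700 m
sum ≈ 0.1600+0.4267+0.6333+0.1700 ≈ 1.3900 m = S ✓

v_R_max = 8/5 m/s = 1.6000 m/s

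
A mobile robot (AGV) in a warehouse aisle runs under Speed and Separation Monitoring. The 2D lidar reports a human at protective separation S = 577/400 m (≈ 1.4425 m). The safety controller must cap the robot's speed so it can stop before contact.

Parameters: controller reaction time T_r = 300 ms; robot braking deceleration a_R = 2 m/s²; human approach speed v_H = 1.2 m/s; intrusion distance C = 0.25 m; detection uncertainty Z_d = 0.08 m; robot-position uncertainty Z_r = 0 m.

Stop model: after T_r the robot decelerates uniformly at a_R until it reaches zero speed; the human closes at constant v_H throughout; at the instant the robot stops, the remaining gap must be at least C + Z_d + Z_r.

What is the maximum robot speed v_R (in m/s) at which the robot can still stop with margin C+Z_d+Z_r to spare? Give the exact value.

at the boundary: (1/4)·v² + (9/10)·v + (-301/400) = 0
  disc = (9/10)² − 4·(1/4)·(-301/400) = 25/16 ; √disc = 5/4
  v_R = (−(9/10) + 5/4) / (2·(1/4)) = 7/10 m/s
check:
T_s = v_R/a_R = (7/10)/2 = 0.3500 s
robot in T_r: 0.7000·0.3000 = 0.2100 m
braking distance = 0.7000²/(2·2.0000) = 0.1225 m
human over T_r+T_s: 1.2000·(0.3000+0.3500) = 0.7800 m
residual clearance needed = 0.2500+0.0800+0.0000 = 0.3300 m
sum ≈ 0.2100+0.1225+0.7800+0.3300 ≈ 1.4425 m = S ✓

v_R_max = 7/10 m/s = 0.7000 m/s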